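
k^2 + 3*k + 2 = (k + 1)*(k + 2)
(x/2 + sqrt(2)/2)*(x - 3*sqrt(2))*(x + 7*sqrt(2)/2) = x^3/2 + 3*sqrt(2)*x^2/4 - 10*x - 21*sqrt(2)/2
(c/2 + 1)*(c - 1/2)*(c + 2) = c^3/2 + 7*c^2/4 + c - 1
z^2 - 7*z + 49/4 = (z - 7/2)^2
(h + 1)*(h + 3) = h^2 + 4*h + 3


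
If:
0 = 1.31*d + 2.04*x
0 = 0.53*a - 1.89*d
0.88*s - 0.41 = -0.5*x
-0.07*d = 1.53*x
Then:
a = 0.00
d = 0.00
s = 0.47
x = 0.00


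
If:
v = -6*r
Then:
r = -v/6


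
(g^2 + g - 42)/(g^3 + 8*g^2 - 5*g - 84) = (g - 6)/(g^2 + g - 12)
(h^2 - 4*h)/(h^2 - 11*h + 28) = h/(h - 7)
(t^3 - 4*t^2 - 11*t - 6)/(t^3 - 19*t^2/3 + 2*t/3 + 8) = 3*(t + 1)/(3*t - 4)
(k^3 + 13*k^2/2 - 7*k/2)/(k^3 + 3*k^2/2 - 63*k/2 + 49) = k*(2*k - 1)/(2*k^2 - 11*k + 14)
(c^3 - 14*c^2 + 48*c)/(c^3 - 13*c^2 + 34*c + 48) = c/(c + 1)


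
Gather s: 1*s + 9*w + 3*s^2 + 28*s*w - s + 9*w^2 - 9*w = 3*s^2 + 28*s*w + 9*w^2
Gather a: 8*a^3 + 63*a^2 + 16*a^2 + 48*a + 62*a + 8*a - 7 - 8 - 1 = 8*a^3 + 79*a^2 + 118*a - 16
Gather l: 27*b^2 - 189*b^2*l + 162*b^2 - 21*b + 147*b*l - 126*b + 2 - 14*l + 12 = 189*b^2 - 147*b + l*(-189*b^2 + 147*b - 14) + 14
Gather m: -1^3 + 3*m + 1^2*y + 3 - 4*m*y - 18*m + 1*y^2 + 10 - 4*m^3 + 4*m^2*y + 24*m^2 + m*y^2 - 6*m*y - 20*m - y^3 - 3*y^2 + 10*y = -4*m^3 + m^2*(4*y + 24) + m*(y^2 - 10*y - 35) - y^3 - 2*y^2 + 11*y + 12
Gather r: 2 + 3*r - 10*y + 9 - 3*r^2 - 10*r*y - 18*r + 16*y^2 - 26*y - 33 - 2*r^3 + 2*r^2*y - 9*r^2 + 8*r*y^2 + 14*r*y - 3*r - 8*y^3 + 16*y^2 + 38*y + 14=-2*r^3 + r^2*(2*y - 12) + r*(8*y^2 + 4*y - 18) - 8*y^3 + 32*y^2 + 2*y - 8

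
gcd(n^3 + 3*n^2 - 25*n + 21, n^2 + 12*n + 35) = n + 7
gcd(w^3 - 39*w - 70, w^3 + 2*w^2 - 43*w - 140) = w^2 - 2*w - 35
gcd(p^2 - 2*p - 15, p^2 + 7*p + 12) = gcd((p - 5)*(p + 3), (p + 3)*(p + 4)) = p + 3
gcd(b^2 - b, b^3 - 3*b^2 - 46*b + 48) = b - 1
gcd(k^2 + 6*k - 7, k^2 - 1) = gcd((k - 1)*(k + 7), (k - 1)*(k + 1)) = k - 1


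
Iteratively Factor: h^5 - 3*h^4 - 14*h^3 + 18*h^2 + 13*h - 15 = (h + 3)*(h^4 - 6*h^3 + 4*h^2 + 6*h - 5) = (h - 1)*(h + 3)*(h^3 - 5*h^2 - h + 5) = (h - 1)^2*(h + 3)*(h^2 - 4*h - 5) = (h - 1)^2*(h + 1)*(h + 3)*(h - 5)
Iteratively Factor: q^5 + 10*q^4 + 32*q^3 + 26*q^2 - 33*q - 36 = (q + 3)*(q^4 + 7*q^3 + 11*q^2 - 7*q - 12) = (q + 3)*(q + 4)*(q^3 + 3*q^2 - q - 3) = (q + 3)^2*(q + 4)*(q^2 - 1) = (q - 1)*(q + 3)^2*(q + 4)*(q + 1)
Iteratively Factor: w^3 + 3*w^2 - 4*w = (w)*(w^2 + 3*w - 4) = w*(w - 1)*(w + 4)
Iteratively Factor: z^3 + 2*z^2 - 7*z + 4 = (z - 1)*(z^2 + 3*z - 4) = (z - 1)^2*(z + 4)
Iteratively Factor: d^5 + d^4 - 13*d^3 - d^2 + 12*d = (d - 1)*(d^4 + 2*d^3 - 11*d^2 - 12*d) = (d - 1)*(d + 4)*(d^3 - 2*d^2 - 3*d) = d*(d - 1)*(d + 4)*(d^2 - 2*d - 3) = d*(d - 3)*(d - 1)*(d + 4)*(d + 1)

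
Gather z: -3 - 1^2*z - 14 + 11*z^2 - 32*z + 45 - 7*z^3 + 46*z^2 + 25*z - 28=-7*z^3 + 57*z^2 - 8*z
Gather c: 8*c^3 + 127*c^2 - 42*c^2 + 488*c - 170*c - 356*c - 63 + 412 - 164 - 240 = 8*c^3 + 85*c^2 - 38*c - 55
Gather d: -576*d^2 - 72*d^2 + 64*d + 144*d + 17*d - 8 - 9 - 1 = -648*d^2 + 225*d - 18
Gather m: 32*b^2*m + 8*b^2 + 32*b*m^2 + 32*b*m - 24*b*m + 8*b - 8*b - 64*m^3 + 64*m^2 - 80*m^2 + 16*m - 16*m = 8*b^2 - 64*m^3 + m^2*(32*b - 16) + m*(32*b^2 + 8*b)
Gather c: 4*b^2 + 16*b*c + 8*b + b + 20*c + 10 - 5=4*b^2 + 9*b + c*(16*b + 20) + 5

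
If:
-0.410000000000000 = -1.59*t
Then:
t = 0.26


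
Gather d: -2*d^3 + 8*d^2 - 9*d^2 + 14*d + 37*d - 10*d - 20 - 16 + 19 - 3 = -2*d^3 - d^2 + 41*d - 20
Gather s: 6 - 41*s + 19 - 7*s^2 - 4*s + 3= -7*s^2 - 45*s + 28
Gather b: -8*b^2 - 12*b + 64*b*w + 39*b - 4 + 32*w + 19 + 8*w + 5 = -8*b^2 + b*(64*w + 27) + 40*w + 20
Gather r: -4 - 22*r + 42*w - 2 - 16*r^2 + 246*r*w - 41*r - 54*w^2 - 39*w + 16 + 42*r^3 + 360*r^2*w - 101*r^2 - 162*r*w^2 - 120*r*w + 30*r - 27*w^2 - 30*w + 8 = 42*r^3 + r^2*(360*w - 117) + r*(-162*w^2 + 126*w - 33) - 81*w^2 - 27*w + 18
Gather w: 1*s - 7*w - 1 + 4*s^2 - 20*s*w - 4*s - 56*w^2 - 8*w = 4*s^2 - 3*s - 56*w^2 + w*(-20*s - 15) - 1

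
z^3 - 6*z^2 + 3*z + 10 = (z - 5)*(z - 2)*(z + 1)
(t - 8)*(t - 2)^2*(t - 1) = t^4 - 13*t^3 + 48*t^2 - 68*t + 32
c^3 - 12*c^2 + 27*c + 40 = (c - 8)*(c - 5)*(c + 1)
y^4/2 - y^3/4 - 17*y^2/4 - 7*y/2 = y*(y/2 + 1)*(y - 7/2)*(y + 1)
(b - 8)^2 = b^2 - 16*b + 64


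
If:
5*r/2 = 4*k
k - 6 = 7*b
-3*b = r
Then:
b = -48/71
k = 90/71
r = 144/71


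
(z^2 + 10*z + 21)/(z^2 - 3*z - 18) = (z + 7)/(z - 6)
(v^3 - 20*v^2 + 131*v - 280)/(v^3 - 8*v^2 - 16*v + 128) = (v^2 - 12*v + 35)/(v^2 - 16)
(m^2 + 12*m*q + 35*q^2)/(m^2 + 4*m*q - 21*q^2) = (-m - 5*q)/(-m + 3*q)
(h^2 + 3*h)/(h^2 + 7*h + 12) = h/(h + 4)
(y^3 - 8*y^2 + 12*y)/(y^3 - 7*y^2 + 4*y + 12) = y/(y + 1)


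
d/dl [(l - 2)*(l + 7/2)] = 2*l + 3/2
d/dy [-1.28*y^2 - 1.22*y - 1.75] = -2.56*y - 1.22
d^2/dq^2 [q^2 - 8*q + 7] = 2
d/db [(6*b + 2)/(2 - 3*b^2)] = 6*(3*b^2 + 2*b + 2)/(9*b^4 - 12*b^2 + 4)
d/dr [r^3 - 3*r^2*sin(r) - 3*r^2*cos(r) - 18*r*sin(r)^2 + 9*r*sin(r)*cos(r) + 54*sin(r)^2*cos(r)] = -3*sqrt(2)*r^2*cos(r + pi/4) + 3*r^2 - 18*r*sin(2*r) - 6*sqrt(2)*r*sin(r + pi/4) + 9*r*cos(2*r) - 27*sin(r)/2 + 9*sin(2*r)/2 + 81*sin(3*r)/2 + 9*cos(2*r) - 9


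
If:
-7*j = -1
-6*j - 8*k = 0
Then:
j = 1/7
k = -3/28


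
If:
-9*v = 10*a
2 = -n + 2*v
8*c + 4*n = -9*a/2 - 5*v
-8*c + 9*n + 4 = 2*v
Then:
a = -396/499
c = 27/1996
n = -118/499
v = 440/499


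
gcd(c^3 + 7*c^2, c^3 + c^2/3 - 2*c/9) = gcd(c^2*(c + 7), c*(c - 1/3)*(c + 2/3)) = c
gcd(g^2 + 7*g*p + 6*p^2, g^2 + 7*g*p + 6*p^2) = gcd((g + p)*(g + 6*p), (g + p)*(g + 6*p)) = g^2 + 7*g*p + 6*p^2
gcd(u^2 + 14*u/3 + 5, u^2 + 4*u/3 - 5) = u + 3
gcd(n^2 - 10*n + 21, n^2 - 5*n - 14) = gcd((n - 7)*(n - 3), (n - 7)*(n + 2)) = n - 7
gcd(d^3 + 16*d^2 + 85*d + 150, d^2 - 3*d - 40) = d + 5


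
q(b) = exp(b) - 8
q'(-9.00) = 0.00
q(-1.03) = -7.64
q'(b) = exp(b)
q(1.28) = -4.40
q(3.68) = 31.65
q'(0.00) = 1.00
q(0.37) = -6.55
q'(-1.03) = 0.36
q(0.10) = -6.89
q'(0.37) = 1.45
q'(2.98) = 19.69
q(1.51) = -3.47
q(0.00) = -7.00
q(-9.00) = -8.00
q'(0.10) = 1.11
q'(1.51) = 4.53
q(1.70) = -2.53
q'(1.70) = 5.47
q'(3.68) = 39.65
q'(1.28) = 3.60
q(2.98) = 11.69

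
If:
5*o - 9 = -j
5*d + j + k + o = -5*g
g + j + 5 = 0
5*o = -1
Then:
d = 326/25 - k/5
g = -15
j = 10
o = -1/5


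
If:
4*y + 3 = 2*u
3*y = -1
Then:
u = 5/6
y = -1/3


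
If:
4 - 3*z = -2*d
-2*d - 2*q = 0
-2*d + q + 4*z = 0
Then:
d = 16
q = -16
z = 12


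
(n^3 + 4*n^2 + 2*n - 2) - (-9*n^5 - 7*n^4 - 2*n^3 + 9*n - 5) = 9*n^5 + 7*n^4 + 3*n^3 + 4*n^2 - 7*n + 3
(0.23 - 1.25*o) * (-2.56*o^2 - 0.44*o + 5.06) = 3.2*o^3 - 0.0387999999999999*o^2 - 6.4262*o + 1.1638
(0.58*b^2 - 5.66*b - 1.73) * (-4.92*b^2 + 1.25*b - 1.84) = -2.8536*b^4 + 28.5722*b^3 + 0.3694*b^2 + 8.2519*b + 3.1832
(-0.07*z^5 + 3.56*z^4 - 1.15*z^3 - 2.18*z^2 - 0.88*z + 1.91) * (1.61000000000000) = -0.1127*z^5 + 5.7316*z^4 - 1.8515*z^3 - 3.5098*z^2 - 1.4168*z + 3.0751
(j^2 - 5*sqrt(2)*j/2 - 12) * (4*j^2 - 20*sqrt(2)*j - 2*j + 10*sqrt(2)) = 4*j^4 - 30*sqrt(2)*j^3 - 2*j^3 + 15*sqrt(2)*j^2 + 52*j^2 - 26*j + 240*sqrt(2)*j - 120*sqrt(2)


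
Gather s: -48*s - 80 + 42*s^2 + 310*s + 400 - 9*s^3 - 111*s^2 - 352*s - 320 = -9*s^3 - 69*s^2 - 90*s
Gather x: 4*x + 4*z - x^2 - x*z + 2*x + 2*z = -x^2 + x*(6 - z) + 6*z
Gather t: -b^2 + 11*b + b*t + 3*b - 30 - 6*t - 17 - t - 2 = -b^2 + 14*b + t*(b - 7) - 49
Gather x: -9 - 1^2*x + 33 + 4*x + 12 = 3*x + 36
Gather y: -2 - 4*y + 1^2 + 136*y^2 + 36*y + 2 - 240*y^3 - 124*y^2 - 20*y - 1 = -240*y^3 + 12*y^2 + 12*y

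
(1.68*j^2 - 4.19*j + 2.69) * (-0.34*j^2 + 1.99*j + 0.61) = -0.5712*j^4 + 4.7678*j^3 - 8.2279*j^2 + 2.7972*j + 1.6409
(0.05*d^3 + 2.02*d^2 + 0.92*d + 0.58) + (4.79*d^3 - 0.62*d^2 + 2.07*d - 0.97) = 4.84*d^3 + 1.4*d^2 + 2.99*d - 0.39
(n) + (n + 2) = 2*n + 2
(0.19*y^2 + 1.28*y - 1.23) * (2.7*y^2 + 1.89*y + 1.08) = 0.513*y^4 + 3.8151*y^3 - 0.6966*y^2 - 0.9423*y - 1.3284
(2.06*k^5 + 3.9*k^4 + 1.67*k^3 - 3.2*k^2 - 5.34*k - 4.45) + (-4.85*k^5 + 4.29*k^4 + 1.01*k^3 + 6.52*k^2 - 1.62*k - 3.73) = -2.79*k^5 + 8.19*k^4 + 2.68*k^3 + 3.32*k^2 - 6.96*k - 8.18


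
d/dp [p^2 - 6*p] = 2*p - 6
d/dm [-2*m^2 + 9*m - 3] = 9 - 4*m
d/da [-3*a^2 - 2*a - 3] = -6*a - 2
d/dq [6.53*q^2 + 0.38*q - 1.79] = 13.06*q + 0.38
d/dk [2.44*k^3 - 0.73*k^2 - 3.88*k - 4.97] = 7.32*k^2 - 1.46*k - 3.88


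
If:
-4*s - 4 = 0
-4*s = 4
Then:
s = -1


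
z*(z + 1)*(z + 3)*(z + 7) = z^4 + 11*z^3 + 31*z^2 + 21*z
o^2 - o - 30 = (o - 6)*(o + 5)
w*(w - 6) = w^2 - 6*w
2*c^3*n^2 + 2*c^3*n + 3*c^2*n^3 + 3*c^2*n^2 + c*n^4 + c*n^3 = n*(c + n)*(2*c + n)*(c*n + c)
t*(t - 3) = t^2 - 3*t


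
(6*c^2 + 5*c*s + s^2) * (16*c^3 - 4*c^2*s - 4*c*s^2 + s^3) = 96*c^5 + 56*c^4*s - 28*c^3*s^2 - 18*c^2*s^3 + c*s^4 + s^5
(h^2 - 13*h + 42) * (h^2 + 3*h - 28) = h^4 - 10*h^3 - 25*h^2 + 490*h - 1176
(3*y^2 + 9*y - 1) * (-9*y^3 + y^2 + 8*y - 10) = -27*y^5 - 78*y^4 + 42*y^3 + 41*y^2 - 98*y + 10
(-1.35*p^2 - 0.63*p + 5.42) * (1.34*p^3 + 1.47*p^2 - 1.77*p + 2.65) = -1.809*p^5 - 2.8287*p^4 + 8.7262*p^3 + 5.505*p^2 - 11.2629*p + 14.363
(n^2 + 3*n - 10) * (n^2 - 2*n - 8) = n^4 + n^3 - 24*n^2 - 4*n + 80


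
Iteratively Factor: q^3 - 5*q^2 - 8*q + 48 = (q - 4)*(q^2 - q - 12) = (q - 4)*(q + 3)*(q - 4)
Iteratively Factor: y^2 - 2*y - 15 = (y + 3)*(y - 5)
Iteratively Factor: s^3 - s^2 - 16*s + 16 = (s - 4)*(s^2 + 3*s - 4) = (s - 4)*(s + 4)*(s - 1)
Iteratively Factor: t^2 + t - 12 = (t - 3)*(t + 4)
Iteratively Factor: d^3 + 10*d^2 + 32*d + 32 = (d + 4)*(d^2 + 6*d + 8) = (d + 2)*(d + 4)*(d + 4)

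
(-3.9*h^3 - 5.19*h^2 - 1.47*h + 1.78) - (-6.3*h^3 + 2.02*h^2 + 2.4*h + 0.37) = 2.4*h^3 - 7.21*h^2 - 3.87*h + 1.41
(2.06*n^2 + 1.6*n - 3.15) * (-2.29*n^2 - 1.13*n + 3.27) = -4.7174*n^4 - 5.9918*n^3 + 12.1417*n^2 + 8.7915*n - 10.3005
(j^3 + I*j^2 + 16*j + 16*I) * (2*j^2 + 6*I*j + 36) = 2*j^5 + 8*I*j^4 + 62*j^3 + 164*I*j^2 + 480*j + 576*I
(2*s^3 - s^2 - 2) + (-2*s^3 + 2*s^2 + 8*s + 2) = s^2 + 8*s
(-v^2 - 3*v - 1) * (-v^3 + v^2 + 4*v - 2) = v^5 + 2*v^4 - 6*v^3 - 11*v^2 + 2*v + 2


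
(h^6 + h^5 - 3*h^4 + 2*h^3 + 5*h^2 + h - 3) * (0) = 0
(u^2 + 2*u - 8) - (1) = u^2 + 2*u - 9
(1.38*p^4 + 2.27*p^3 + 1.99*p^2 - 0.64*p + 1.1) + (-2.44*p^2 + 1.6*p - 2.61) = 1.38*p^4 + 2.27*p^3 - 0.45*p^2 + 0.96*p - 1.51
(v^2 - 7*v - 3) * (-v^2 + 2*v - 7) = -v^4 + 9*v^3 - 18*v^2 + 43*v + 21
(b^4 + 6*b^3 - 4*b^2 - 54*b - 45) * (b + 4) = b^5 + 10*b^4 + 20*b^3 - 70*b^2 - 261*b - 180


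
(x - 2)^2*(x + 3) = x^3 - x^2 - 8*x + 12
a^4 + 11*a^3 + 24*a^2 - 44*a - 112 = (a - 2)*(a + 2)*(a + 4)*(a + 7)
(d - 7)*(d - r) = d^2 - d*r - 7*d + 7*r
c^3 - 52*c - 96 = (c - 8)*(c + 2)*(c + 6)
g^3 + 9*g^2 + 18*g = g*(g + 3)*(g + 6)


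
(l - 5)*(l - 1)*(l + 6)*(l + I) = l^4 + I*l^3 - 31*l^2 + 30*l - 31*I*l + 30*I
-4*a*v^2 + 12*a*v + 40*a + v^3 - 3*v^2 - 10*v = (-4*a + v)*(v - 5)*(v + 2)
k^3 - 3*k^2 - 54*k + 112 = (k - 8)*(k - 2)*(k + 7)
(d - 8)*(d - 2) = d^2 - 10*d + 16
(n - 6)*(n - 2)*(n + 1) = n^3 - 7*n^2 + 4*n + 12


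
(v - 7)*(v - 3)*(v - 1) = v^3 - 11*v^2 + 31*v - 21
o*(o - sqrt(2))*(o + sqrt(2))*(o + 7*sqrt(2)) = o^4 + 7*sqrt(2)*o^3 - 2*o^2 - 14*sqrt(2)*o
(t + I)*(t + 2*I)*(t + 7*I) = t^3 + 10*I*t^2 - 23*t - 14*I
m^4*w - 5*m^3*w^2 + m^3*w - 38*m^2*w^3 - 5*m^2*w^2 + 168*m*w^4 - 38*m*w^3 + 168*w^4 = (m - 7*w)*(m - 4*w)*(m + 6*w)*(m*w + w)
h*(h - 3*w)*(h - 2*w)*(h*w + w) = h^4*w - 5*h^3*w^2 + h^3*w + 6*h^2*w^3 - 5*h^2*w^2 + 6*h*w^3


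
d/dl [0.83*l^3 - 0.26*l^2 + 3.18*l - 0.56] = 2.49*l^2 - 0.52*l + 3.18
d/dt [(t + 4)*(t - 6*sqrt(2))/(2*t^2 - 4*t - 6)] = (-(t - 1)*(t + 4)*(t - 6*sqrt(2)) + (-t - 2 + 3*sqrt(2))*(-t^2 + 2*t + 3))/(-t^2 + 2*t + 3)^2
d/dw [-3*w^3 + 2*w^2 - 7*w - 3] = -9*w^2 + 4*w - 7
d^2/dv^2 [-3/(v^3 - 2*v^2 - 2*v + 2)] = 6*((3*v - 2)*(v^3 - 2*v^2 - 2*v + 2) - (-3*v^2 + 4*v + 2)^2)/(v^3 - 2*v^2 - 2*v + 2)^3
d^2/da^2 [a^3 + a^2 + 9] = 6*a + 2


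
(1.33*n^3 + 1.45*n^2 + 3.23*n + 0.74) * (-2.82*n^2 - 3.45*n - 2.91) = -3.7506*n^5 - 8.6775*n^4 - 17.9814*n^3 - 17.4498*n^2 - 11.9523*n - 2.1534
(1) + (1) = 2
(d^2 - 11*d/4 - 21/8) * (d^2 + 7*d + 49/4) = d^4 + 17*d^3/4 - 77*d^2/8 - 833*d/16 - 1029/32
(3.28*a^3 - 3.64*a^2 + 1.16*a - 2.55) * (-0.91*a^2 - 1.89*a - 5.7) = -2.9848*a^5 - 2.8868*a^4 - 12.872*a^3 + 20.8761*a^2 - 1.7925*a + 14.535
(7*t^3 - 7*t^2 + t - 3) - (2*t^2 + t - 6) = 7*t^3 - 9*t^2 + 3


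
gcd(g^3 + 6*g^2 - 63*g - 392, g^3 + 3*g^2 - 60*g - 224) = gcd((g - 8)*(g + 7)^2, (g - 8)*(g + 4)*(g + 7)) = g^2 - g - 56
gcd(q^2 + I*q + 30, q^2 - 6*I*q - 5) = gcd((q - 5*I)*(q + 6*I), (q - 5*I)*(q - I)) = q - 5*I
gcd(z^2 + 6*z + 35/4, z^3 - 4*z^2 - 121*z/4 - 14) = z + 7/2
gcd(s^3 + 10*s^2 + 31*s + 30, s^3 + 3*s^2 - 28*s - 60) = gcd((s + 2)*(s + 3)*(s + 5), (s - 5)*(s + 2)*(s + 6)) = s + 2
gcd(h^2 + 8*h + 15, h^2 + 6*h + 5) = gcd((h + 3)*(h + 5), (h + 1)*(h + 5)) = h + 5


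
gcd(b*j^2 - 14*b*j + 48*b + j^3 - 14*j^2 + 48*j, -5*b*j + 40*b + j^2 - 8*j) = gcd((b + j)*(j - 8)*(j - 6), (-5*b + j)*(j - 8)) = j - 8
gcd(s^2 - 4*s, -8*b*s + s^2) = s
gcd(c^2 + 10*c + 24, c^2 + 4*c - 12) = c + 6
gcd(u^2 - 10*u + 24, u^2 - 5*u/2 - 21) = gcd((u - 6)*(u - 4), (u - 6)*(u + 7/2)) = u - 6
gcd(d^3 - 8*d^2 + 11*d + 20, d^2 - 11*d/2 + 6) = d - 4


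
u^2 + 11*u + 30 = (u + 5)*(u + 6)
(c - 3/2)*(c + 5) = c^2 + 7*c/2 - 15/2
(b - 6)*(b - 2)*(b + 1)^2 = b^4 - 6*b^3 - 3*b^2 + 16*b + 12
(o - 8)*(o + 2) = o^2 - 6*o - 16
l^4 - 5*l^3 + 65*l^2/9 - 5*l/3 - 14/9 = (l - 7/3)*(l - 2)*(l - 1)*(l + 1/3)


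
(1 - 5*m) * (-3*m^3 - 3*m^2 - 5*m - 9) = 15*m^4 + 12*m^3 + 22*m^2 + 40*m - 9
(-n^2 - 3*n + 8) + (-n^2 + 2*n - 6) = -2*n^2 - n + 2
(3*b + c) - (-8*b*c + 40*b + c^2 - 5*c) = 8*b*c - 37*b - c^2 + 6*c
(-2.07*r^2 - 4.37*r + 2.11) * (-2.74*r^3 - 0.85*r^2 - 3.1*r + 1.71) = 5.6718*r^5 + 13.7333*r^4 + 4.3501*r^3 + 8.2138*r^2 - 14.0137*r + 3.6081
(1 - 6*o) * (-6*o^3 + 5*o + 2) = 36*o^4 - 6*o^3 - 30*o^2 - 7*o + 2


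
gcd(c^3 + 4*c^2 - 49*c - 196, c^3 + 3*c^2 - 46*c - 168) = c^2 - 3*c - 28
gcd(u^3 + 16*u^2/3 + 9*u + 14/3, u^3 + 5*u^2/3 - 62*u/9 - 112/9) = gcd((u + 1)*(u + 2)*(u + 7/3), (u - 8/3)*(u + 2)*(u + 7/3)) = u^2 + 13*u/3 + 14/3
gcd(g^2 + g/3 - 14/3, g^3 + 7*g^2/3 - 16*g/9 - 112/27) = g + 7/3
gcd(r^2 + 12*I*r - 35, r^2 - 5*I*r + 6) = 1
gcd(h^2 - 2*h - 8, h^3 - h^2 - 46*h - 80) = h + 2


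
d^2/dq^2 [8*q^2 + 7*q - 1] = 16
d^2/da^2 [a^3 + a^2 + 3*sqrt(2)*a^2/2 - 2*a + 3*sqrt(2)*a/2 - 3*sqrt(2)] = 6*a + 2 + 3*sqrt(2)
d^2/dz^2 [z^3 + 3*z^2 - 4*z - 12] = 6*z + 6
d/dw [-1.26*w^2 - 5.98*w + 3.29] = -2.52*w - 5.98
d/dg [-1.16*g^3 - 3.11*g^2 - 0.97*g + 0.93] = -3.48*g^2 - 6.22*g - 0.97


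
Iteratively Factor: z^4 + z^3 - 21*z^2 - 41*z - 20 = (z + 4)*(z^3 - 3*z^2 - 9*z - 5) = (z + 1)*(z + 4)*(z^2 - 4*z - 5) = (z + 1)^2*(z + 4)*(z - 5)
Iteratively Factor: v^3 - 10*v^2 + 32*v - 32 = (v - 4)*(v^2 - 6*v + 8) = (v - 4)^2*(v - 2)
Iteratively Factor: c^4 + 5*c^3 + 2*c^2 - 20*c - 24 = (c - 2)*(c^3 + 7*c^2 + 16*c + 12) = (c - 2)*(c + 3)*(c^2 + 4*c + 4) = (c - 2)*(c + 2)*(c + 3)*(c + 2)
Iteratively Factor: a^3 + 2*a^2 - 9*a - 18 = (a + 3)*(a^2 - a - 6) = (a + 2)*(a + 3)*(a - 3)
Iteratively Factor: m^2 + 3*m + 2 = (m + 2)*(m + 1)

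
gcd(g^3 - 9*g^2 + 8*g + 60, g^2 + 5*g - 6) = 1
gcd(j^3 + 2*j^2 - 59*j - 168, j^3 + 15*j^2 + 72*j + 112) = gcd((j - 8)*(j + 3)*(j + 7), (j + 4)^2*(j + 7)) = j + 7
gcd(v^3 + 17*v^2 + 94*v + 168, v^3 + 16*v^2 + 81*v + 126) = v^2 + 13*v + 42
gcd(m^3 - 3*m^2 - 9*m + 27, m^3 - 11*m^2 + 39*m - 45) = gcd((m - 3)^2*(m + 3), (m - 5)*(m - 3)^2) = m^2 - 6*m + 9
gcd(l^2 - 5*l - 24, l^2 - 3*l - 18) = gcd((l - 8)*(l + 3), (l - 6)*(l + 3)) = l + 3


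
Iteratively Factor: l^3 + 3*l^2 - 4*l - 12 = (l + 3)*(l^2 - 4) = (l + 2)*(l + 3)*(l - 2)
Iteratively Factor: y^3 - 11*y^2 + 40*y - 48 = (y - 4)*(y^2 - 7*y + 12) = (y - 4)^2*(y - 3)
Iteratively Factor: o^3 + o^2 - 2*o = (o - 1)*(o^2 + 2*o) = (o - 1)*(o + 2)*(o)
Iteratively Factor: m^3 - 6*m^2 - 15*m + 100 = (m - 5)*(m^2 - m - 20) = (m - 5)^2*(m + 4)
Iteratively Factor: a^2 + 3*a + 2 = (a + 2)*(a + 1)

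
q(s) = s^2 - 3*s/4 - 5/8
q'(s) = 2*s - 3/4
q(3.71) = 10.36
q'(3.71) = 6.67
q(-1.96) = 4.69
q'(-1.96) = -4.67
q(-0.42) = -0.13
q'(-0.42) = -1.59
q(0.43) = -0.76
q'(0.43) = 0.11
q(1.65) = 0.86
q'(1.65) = 2.55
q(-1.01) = 1.15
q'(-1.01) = -2.77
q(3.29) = 7.73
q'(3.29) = 5.83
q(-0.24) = -0.39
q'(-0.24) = -1.23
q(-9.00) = 87.12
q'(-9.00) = -18.75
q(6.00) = 30.88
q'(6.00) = 11.25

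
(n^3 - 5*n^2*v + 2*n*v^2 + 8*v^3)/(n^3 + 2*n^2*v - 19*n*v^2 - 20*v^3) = (n - 2*v)/(n + 5*v)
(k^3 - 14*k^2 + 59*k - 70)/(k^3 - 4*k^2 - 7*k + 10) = (k^2 - 9*k + 14)/(k^2 + k - 2)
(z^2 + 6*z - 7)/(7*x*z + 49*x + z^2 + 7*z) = (z - 1)/(7*x + z)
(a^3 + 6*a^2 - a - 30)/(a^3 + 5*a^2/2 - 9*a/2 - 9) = 2*(a + 5)/(2*a + 3)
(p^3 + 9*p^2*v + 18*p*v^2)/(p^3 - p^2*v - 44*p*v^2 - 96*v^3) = p*(p + 6*v)/(p^2 - 4*p*v - 32*v^2)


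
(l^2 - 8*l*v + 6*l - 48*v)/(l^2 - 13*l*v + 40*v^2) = (-l - 6)/(-l + 5*v)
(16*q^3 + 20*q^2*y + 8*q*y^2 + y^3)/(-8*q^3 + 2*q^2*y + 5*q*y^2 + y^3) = (2*q + y)/(-q + y)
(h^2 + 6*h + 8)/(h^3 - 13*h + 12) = (h + 2)/(h^2 - 4*h + 3)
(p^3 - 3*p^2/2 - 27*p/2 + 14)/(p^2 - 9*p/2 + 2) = (2*p^2 + 5*p - 7)/(2*p - 1)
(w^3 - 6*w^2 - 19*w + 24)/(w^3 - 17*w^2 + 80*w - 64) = (w + 3)/(w - 8)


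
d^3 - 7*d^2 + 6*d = d*(d - 6)*(d - 1)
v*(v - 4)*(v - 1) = v^3 - 5*v^2 + 4*v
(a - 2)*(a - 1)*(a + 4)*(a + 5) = a^4 + 6*a^3 - 5*a^2 - 42*a + 40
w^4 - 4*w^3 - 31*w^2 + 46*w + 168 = (w - 7)*(w - 3)*(w + 2)*(w + 4)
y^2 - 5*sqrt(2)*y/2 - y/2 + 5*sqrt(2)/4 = (y - 1/2)*(y - 5*sqrt(2)/2)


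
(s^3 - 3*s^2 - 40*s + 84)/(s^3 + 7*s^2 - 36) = (s - 7)/(s + 3)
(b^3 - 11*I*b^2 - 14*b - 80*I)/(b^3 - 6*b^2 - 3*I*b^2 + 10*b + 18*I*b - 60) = (b - 8*I)/(b - 6)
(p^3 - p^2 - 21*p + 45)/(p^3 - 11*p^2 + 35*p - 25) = (p^3 - p^2 - 21*p + 45)/(p^3 - 11*p^2 + 35*p - 25)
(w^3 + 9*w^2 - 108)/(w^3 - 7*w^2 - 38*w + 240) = (w^2 + 3*w - 18)/(w^2 - 13*w + 40)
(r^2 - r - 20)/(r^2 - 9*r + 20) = (r + 4)/(r - 4)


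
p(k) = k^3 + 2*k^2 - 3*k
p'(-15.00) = 612.00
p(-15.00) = -2880.00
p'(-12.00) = 381.00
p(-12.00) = -1404.00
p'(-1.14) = -3.66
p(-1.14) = 4.54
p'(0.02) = -2.92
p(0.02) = -0.06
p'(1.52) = 10.01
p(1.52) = 3.57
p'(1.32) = 7.51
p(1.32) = 1.82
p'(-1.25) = -3.31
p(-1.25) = 4.92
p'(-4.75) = 45.69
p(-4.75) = -47.80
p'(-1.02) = -3.96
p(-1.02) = 4.08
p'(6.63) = 155.39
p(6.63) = 359.46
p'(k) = 3*k^2 + 4*k - 3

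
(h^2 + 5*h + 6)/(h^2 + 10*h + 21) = (h + 2)/(h + 7)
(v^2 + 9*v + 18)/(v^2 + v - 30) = (v + 3)/(v - 5)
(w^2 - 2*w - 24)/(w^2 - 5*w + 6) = (w^2 - 2*w - 24)/(w^2 - 5*w + 6)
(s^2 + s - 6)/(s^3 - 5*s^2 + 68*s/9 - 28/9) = 9*(s + 3)/(9*s^2 - 27*s + 14)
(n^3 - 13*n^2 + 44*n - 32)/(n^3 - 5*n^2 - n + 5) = (n^2 - 12*n + 32)/(n^2 - 4*n - 5)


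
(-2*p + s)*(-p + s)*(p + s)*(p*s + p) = 2*p^4*s + 2*p^4 - p^3*s^2 - p^3*s - 2*p^2*s^3 - 2*p^2*s^2 + p*s^4 + p*s^3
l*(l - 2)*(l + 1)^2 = l^4 - 3*l^2 - 2*l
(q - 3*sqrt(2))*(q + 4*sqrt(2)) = q^2 + sqrt(2)*q - 24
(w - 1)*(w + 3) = w^2 + 2*w - 3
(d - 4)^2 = d^2 - 8*d + 16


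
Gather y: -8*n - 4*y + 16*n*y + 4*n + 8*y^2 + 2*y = -4*n + 8*y^2 + y*(16*n - 2)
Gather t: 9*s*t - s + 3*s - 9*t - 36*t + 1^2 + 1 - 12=2*s + t*(9*s - 45) - 10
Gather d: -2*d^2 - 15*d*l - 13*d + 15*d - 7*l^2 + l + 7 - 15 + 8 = -2*d^2 + d*(2 - 15*l) - 7*l^2 + l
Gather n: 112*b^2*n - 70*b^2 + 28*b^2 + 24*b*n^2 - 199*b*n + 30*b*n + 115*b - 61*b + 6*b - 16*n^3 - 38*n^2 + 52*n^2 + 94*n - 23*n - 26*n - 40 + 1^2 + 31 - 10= -42*b^2 + 60*b - 16*n^3 + n^2*(24*b + 14) + n*(112*b^2 - 169*b + 45) - 18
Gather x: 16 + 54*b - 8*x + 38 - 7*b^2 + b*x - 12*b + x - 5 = -7*b^2 + 42*b + x*(b - 7) + 49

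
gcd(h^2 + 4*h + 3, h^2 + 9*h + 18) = h + 3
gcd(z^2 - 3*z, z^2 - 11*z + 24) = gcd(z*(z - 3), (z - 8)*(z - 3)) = z - 3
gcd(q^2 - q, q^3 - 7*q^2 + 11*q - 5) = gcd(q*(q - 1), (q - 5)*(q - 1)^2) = q - 1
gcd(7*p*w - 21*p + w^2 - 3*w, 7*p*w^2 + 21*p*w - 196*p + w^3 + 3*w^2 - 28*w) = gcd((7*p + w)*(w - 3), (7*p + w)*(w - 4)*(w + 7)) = 7*p + w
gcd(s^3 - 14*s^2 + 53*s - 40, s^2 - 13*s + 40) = s^2 - 13*s + 40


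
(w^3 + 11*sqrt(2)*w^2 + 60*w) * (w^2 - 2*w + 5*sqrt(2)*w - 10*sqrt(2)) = w^5 - 2*w^4 + 16*sqrt(2)*w^4 - 32*sqrt(2)*w^3 + 170*w^3 - 340*w^2 + 300*sqrt(2)*w^2 - 600*sqrt(2)*w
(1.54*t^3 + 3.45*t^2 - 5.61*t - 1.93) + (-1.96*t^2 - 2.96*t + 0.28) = 1.54*t^3 + 1.49*t^2 - 8.57*t - 1.65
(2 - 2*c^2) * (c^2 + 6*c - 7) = -2*c^4 - 12*c^3 + 16*c^2 + 12*c - 14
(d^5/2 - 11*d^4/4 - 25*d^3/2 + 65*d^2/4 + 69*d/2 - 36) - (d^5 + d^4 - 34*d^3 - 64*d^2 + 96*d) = -d^5/2 - 15*d^4/4 + 43*d^3/2 + 321*d^2/4 - 123*d/2 - 36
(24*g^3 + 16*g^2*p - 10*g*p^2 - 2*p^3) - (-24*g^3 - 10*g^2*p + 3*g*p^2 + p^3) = 48*g^3 + 26*g^2*p - 13*g*p^2 - 3*p^3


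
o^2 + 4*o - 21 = (o - 3)*(o + 7)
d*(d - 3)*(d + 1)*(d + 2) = d^4 - 7*d^2 - 6*d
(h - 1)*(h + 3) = h^2 + 2*h - 3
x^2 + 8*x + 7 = (x + 1)*(x + 7)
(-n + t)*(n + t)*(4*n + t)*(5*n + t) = -20*n^4 - 9*n^3*t + 19*n^2*t^2 + 9*n*t^3 + t^4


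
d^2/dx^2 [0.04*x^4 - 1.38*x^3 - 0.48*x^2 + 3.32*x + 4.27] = 0.48*x^2 - 8.28*x - 0.96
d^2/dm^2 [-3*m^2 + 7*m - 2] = -6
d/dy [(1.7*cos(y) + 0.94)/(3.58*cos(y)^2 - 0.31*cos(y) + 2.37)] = (6.086*cos(y)^2 + 6.7304*cos(y) - 4.3204)*sin(y)/(12.8164*cos(y)^4 - 2.2196*cos(y)^3 + 17.0653*cos(y)^2 - 1.4694*cos(y) + 5.6169)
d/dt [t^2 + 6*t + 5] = 2*t + 6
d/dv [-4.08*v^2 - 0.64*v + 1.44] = -8.16*v - 0.64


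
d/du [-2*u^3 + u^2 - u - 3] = -6*u^2 + 2*u - 1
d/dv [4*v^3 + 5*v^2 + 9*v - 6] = 12*v^2 + 10*v + 9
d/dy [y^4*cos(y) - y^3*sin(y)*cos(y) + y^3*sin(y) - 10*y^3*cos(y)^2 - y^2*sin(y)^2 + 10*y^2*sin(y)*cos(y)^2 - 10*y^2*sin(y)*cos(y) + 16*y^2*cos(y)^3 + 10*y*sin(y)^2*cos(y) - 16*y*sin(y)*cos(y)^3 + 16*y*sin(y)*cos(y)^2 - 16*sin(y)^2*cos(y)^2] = -y^4*sin(y) + 10*y^3*sin(2*y) + 5*y^3*cos(y) - y^3*cos(2*y) - 9*y^2*sin(y) - 5*y^2*sin(2*y)/2 - 12*y^2*sin(3*y) + 5*y^2*cos(y)/2 - 25*y^2*cos(2*y) + 15*y^2*cos(3*y)/2 - 15*y^2 + 5*y*sin(y)/2 - 10*y*sin(2*y) + 25*y*sin(3*y)/2 + 28*y*cos(y) - 16*y*cos(2*y)^2 - 7*y*cos(2*y) + 20*y*cos(3*y) + 7*y + 4*sin(y) - 4*sin(2*y) + 4*sin(3*y) - 10*sin(4*y) + 5*cos(y)/2 - 5*cos(3*y)/2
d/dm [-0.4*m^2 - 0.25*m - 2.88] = -0.8*m - 0.25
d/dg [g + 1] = 1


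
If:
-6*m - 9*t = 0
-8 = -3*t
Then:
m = -4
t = 8/3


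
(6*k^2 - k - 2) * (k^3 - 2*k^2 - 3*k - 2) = 6*k^5 - 13*k^4 - 18*k^3 - 5*k^2 + 8*k + 4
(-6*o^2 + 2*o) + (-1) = -6*o^2 + 2*o - 1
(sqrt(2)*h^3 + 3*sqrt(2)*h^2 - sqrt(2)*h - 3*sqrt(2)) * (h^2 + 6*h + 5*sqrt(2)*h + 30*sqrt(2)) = sqrt(2)*h^5 + 10*h^4 + 9*sqrt(2)*h^4 + 17*sqrt(2)*h^3 + 90*h^3 - 9*sqrt(2)*h^2 + 170*h^2 - 90*h - 18*sqrt(2)*h - 180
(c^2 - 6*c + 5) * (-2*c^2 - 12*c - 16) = -2*c^4 + 46*c^2 + 36*c - 80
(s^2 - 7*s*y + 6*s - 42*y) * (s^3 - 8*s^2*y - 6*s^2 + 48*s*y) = s^5 - 15*s^4*y + 56*s^3*y^2 - 36*s^3 + 540*s^2*y - 2016*s*y^2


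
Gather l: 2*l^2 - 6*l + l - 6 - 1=2*l^2 - 5*l - 7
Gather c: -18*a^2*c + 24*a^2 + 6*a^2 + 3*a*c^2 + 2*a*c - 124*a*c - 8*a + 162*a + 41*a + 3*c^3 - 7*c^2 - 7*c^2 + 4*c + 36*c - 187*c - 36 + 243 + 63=30*a^2 + 195*a + 3*c^3 + c^2*(3*a - 14) + c*(-18*a^2 - 122*a - 147) + 270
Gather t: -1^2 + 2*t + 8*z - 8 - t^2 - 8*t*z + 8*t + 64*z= -t^2 + t*(10 - 8*z) + 72*z - 9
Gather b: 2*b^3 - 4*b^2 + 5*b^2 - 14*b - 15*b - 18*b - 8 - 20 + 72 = 2*b^3 + b^2 - 47*b + 44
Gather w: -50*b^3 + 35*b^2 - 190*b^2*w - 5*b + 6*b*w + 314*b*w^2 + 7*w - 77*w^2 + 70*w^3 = -50*b^3 + 35*b^2 - 5*b + 70*w^3 + w^2*(314*b - 77) + w*(-190*b^2 + 6*b + 7)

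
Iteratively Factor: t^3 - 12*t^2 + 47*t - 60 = (t - 5)*(t^2 - 7*t + 12) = (t - 5)*(t - 3)*(t - 4)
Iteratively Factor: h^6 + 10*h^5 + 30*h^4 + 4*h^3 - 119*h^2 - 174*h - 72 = (h + 4)*(h^5 + 6*h^4 + 6*h^3 - 20*h^2 - 39*h - 18) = (h + 1)*(h + 4)*(h^4 + 5*h^3 + h^2 - 21*h - 18) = (h + 1)*(h + 3)*(h + 4)*(h^3 + 2*h^2 - 5*h - 6) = (h - 2)*(h + 1)*(h + 3)*(h + 4)*(h^2 + 4*h + 3) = (h - 2)*(h + 1)^2*(h + 3)*(h + 4)*(h + 3)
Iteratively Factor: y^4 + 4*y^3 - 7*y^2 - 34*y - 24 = (y + 4)*(y^3 - 7*y - 6) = (y + 2)*(y + 4)*(y^2 - 2*y - 3) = (y + 1)*(y + 2)*(y + 4)*(y - 3)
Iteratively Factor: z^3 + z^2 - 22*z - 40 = (z - 5)*(z^2 + 6*z + 8) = (z - 5)*(z + 2)*(z + 4)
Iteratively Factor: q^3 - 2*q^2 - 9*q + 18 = (q - 3)*(q^2 + q - 6) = (q - 3)*(q - 2)*(q + 3)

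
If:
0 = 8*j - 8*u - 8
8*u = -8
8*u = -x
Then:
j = 0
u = -1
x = 8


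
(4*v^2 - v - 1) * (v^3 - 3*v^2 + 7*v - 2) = 4*v^5 - 13*v^4 + 30*v^3 - 12*v^2 - 5*v + 2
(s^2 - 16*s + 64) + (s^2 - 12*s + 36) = 2*s^2 - 28*s + 100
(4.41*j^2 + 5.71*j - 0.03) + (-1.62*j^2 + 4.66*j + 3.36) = 2.79*j^2 + 10.37*j + 3.33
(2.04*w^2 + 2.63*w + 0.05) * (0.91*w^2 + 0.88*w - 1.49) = 1.8564*w^4 + 4.1885*w^3 - 0.6797*w^2 - 3.8747*w - 0.0745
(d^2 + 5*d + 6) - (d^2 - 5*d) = 10*d + 6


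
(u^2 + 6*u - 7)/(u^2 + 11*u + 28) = (u - 1)/(u + 4)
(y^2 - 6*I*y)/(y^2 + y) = (y - 6*I)/(y + 1)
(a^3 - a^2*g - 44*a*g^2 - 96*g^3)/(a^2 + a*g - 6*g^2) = (a^2 - 4*a*g - 32*g^2)/(a - 2*g)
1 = 1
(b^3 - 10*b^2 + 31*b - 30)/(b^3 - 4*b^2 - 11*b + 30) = (b - 3)/(b + 3)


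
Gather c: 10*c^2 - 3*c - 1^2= 10*c^2 - 3*c - 1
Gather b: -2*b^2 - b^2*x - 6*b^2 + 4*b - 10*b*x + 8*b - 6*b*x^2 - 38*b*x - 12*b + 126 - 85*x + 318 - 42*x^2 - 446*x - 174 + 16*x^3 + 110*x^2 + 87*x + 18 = b^2*(-x - 8) + b*(-6*x^2 - 48*x) + 16*x^3 + 68*x^2 - 444*x + 288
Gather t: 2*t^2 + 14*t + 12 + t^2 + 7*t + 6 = 3*t^2 + 21*t + 18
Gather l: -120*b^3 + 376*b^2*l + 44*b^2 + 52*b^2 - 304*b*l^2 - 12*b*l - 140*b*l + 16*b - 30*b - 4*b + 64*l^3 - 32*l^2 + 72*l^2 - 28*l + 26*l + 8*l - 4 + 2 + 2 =-120*b^3 + 96*b^2 - 18*b + 64*l^3 + l^2*(40 - 304*b) + l*(376*b^2 - 152*b + 6)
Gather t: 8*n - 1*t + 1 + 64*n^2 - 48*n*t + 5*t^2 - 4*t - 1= 64*n^2 + 8*n + 5*t^2 + t*(-48*n - 5)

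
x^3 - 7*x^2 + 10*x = x*(x - 5)*(x - 2)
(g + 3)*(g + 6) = g^2 + 9*g + 18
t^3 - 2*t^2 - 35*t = t*(t - 7)*(t + 5)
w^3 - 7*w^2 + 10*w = w*(w - 5)*(w - 2)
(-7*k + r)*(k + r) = -7*k^2 - 6*k*r + r^2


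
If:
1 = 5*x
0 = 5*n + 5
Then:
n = -1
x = 1/5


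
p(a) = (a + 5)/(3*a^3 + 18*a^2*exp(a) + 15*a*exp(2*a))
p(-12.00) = 0.00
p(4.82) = 0.00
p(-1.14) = 3.00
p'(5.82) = -0.00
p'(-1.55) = -6.87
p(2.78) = 0.00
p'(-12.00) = 0.00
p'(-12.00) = 0.00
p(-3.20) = -0.02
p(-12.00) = 0.00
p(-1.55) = -1.13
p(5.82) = 0.00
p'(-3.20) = -0.03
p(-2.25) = -0.11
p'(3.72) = -0.00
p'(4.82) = -0.00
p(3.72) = 0.00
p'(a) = (a + 5)*(-18*a^2*exp(a) - 9*a^2 - 30*a*exp(2*a) - 36*a*exp(a) - 15*exp(2*a))/(3*a^3 + 18*a^2*exp(a) + 15*a*exp(2*a))^2 + 1/(3*a^3 + 18*a^2*exp(a) + 15*a*exp(2*a))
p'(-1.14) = -8.74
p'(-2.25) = -0.24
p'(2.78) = -0.00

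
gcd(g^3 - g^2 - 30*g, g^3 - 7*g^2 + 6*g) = g^2 - 6*g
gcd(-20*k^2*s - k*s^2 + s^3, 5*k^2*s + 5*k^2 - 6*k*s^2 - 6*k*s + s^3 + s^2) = -5*k + s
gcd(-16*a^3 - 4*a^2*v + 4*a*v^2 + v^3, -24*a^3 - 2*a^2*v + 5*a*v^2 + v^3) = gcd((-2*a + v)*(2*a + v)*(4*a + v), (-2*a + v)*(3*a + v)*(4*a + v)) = -8*a^2 + 2*a*v + v^2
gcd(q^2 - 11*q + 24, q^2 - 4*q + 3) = q - 3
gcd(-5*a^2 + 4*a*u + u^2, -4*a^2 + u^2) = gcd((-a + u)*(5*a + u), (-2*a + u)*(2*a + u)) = 1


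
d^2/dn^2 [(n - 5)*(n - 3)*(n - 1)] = 6*n - 18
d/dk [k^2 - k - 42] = 2*k - 1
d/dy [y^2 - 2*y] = 2*y - 2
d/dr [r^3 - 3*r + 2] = 3*r^2 - 3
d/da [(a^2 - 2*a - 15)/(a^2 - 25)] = 2/(a^2 + 10*a + 25)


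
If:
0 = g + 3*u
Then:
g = -3*u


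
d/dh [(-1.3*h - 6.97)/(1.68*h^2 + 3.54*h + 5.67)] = (2.184*h^2 + 23.4192*h + 17.3028)/(2.8224*h^4 + 11.8944*h^3 + 31.5828*h^2 + 40.1436*h + 32.1489)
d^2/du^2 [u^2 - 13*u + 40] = 2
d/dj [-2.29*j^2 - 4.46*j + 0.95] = -4.58*j - 4.46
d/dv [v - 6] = 1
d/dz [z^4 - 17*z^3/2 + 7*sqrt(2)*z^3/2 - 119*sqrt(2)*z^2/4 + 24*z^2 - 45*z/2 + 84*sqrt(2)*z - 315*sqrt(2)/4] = 4*z^3 - 51*z^2/2 + 21*sqrt(2)*z^2/2 - 119*sqrt(2)*z/2 + 48*z - 45/2 + 84*sqrt(2)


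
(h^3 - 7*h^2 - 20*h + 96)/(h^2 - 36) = (h^3 - 7*h^2 - 20*h + 96)/(h^2 - 36)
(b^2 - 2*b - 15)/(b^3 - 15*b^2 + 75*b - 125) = (b + 3)/(b^2 - 10*b + 25)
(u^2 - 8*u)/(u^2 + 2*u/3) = 3*(u - 8)/(3*u + 2)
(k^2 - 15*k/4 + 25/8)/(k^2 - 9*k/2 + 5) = (k - 5/4)/(k - 2)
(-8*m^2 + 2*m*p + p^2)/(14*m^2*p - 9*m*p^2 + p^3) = (4*m + p)/(p*(-7*m + p))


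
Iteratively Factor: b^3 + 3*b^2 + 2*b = (b)*(b^2 + 3*b + 2) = b*(b + 1)*(b + 2)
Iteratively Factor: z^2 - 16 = (z - 4)*(z + 4)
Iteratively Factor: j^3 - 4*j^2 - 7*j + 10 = (j - 5)*(j^2 + j - 2) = (j - 5)*(j + 2)*(j - 1)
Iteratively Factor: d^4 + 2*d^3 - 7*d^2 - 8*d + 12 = (d + 2)*(d^3 - 7*d + 6) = (d + 2)*(d + 3)*(d^2 - 3*d + 2) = (d - 2)*(d + 2)*(d + 3)*(d - 1)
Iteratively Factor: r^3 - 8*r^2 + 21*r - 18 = (r - 3)*(r^2 - 5*r + 6) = (r - 3)*(r - 2)*(r - 3)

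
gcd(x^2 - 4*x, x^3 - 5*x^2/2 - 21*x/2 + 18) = x - 4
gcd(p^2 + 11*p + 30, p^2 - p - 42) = p + 6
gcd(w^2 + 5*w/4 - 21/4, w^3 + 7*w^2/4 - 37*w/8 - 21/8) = w^2 + 5*w/4 - 21/4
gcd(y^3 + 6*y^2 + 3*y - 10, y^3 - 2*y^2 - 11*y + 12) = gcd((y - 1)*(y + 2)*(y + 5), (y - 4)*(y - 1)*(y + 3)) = y - 1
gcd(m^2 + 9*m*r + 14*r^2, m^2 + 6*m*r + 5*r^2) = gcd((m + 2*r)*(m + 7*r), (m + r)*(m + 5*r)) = 1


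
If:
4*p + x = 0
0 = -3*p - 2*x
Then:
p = 0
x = 0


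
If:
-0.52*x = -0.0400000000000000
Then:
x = 0.08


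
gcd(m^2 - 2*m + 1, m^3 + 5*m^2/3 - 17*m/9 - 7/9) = m - 1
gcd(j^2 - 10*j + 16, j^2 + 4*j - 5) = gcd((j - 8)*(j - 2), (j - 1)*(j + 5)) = 1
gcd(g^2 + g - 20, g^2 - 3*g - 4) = g - 4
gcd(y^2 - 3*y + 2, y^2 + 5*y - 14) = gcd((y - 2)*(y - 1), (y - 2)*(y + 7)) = y - 2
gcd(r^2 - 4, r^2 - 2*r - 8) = r + 2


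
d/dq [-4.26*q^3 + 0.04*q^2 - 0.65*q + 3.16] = -12.78*q^2 + 0.08*q - 0.65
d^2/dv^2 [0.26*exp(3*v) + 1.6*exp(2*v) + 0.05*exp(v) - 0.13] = (2.34*exp(2*v) + 6.4*exp(v) + 0.05)*exp(v)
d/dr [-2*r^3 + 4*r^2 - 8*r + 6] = -6*r^2 + 8*r - 8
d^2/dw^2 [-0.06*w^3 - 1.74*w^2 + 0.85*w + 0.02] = -0.36*w - 3.48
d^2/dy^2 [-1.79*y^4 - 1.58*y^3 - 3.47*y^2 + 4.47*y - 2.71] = -21.48*y^2 - 9.48*y - 6.94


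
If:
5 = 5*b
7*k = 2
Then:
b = 1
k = 2/7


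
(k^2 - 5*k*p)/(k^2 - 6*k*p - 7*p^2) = k*(-k + 5*p)/(-k^2 + 6*k*p + 7*p^2)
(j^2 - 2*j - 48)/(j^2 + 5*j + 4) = (j^2 - 2*j - 48)/(j^2 + 5*j + 4)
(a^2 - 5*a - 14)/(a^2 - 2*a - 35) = (a + 2)/(a + 5)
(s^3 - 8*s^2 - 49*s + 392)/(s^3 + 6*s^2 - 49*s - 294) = (s - 8)/(s + 6)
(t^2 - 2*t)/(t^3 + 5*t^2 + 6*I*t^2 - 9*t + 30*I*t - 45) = t*(t - 2)/(t^3 + t^2*(5 + 6*I) + 3*t*(-3 + 10*I) - 45)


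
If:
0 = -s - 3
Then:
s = -3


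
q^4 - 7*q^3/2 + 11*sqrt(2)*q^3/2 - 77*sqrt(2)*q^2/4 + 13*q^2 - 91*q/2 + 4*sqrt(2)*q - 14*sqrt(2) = (q - 7/2)*(q + sqrt(2)/2)*(q + sqrt(2))*(q + 4*sqrt(2))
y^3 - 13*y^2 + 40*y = y*(y - 8)*(y - 5)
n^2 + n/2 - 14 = (n - 7/2)*(n + 4)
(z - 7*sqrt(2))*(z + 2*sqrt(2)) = z^2 - 5*sqrt(2)*z - 28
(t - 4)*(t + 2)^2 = t^3 - 12*t - 16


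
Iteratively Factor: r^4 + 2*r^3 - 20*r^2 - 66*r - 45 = (r + 3)*(r^3 - r^2 - 17*r - 15) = (r - 5)*(r + 3)*(r^2 + 4*r + 3) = (r - 5)*(r + 3)^2*(r + 1)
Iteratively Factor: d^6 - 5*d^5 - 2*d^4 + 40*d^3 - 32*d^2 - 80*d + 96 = (d - 2)*(d^5 - 3*d^4 - 8*d^3 + 24*d^2 + 16*d - 48) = (d - 2)^2*(d^4 - d^3 - 10*d^2 + 4*d + 24) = (d - 2)^2*(d + 2)*(d^3 - 3*d^2 - 4*d + 12) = (d - 2)^3*(d + 2)*(d^2 - d - 6) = (d - 3)*(d - 2)^3*(d + 2)*(d + 2)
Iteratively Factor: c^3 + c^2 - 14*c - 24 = (c - 4)*(c^2 + 5*c + 6) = (c - 4)*(c + 3)*(c + 2)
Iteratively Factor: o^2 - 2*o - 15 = (o - 5)*(o + 3)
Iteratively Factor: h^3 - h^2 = (h - 1)*(h^2) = h*(h - 1)*(h)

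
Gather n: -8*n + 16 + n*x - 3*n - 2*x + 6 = n*(x - 11) - 2*x + 22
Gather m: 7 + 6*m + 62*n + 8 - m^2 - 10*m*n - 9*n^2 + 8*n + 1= -m^2 + m*(6 - 10*n) - 9*n^2 + 70*n + 16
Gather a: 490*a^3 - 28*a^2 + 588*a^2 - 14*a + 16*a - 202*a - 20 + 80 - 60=490*a^3 + 560*a^2 - 200*a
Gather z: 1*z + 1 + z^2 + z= z^2 + 2*z + 1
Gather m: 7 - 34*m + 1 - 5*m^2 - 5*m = -5*m^2 - 39*m + 8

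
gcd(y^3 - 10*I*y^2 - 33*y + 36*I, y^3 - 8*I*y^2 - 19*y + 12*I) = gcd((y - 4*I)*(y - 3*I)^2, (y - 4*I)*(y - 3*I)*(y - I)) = y^2 - 7*I*y - 12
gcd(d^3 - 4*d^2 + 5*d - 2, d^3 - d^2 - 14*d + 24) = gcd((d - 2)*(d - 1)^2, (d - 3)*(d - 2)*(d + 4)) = d - 2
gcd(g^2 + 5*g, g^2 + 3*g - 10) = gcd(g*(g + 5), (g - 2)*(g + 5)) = g + 5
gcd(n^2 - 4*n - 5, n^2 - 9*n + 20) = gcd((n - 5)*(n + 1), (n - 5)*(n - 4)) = n - 5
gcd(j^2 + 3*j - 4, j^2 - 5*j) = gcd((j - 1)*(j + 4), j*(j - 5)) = 1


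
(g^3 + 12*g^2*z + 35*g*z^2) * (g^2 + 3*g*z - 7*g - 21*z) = g^5 + 15*g^4*z - 7*g^4 + 71*g^3*z^2 - 105*g^3*z + 105*g^2*z^3 - 497*g^2*z^2 - 735*g*z^3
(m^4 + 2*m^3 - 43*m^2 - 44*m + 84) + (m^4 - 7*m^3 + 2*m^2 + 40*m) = 2*m^4 - 5*m^3 - 41*m^2 - 4*m + 84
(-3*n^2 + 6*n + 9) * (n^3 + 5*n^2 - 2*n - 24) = -3*n^5 - 9*n^4 + 45*n^3 + 105*n^2 - 162*n - 216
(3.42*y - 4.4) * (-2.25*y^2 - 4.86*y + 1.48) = -7.695*y^3 - 6.7212*y^2 + 26.4456*y - 6.512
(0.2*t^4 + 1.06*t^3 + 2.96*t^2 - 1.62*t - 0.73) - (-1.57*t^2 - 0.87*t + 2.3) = 0.2*t^4 + 1.06*t^3 + 4.53*t^2 - 0.75*t - 3.03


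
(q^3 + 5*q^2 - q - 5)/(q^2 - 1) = q + 5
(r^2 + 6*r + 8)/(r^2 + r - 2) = (r + 4)/(r - 1)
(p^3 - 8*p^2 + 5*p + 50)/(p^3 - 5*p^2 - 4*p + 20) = (p - 5)/(p - 2)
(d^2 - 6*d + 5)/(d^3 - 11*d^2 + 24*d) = (d^2 - 6*d + 5)/(d*(d^2 - 11*d + 24))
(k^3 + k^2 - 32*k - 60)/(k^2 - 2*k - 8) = (k^2 - k - 30)/(k - 4)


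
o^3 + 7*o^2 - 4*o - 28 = (o - 2)*(o + 2)*(o + 7)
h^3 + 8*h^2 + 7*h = h*(h + 1)*(h + 7)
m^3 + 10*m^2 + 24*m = m*(m + 4)*(m + 6)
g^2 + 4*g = g*(g + 4)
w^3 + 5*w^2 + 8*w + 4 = (w + 1)*(w + 2)^2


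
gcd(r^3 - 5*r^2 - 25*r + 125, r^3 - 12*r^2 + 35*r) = r - 5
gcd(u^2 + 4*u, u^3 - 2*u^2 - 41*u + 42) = 1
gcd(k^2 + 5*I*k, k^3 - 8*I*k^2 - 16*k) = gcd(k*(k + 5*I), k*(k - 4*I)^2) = k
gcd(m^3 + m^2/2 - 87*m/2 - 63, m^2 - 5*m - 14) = m - 7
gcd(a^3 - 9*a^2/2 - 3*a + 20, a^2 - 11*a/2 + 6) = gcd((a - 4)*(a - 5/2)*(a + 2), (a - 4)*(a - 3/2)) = a - 4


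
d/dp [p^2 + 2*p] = 2*p + 2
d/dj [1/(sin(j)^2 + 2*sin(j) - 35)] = -2*(sin(j) + 1)*cos(j)/(sin(j)^2 + 2*sin(j) - 35)^2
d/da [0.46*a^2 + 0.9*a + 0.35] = 0.92*a + 0.9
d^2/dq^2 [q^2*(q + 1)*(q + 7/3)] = 12*q^2 + 20*q + 14/3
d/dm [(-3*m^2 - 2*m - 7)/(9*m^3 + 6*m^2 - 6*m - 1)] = (27*m^4 + 36*m^3 + 219*m^2 + 90*m - 40)/(81*m^6 + 108*m^5 - 72*m^4 - 90*m^3 + 24*m^2 + 12*m + 1)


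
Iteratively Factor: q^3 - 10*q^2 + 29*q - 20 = (q - 4)*(q^2 - 6*q + 5) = (q - 4)*(q - 1)*(q - 5)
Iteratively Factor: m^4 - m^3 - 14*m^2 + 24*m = (m - 3)*(m^3 + 2*m^2 - 8*m) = (m - 3)*(m + 4)*(m^2 - 2*m) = m*(m - 3)*(m + 4)*(m - 2)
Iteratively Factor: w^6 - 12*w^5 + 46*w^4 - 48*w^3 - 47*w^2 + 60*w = (w - 4)*(w^5 - 8*w^4 + 14*w^3 + 8*w^2 - 15*w) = w*(w - 4)*(w^4 - 8*w^3 + 14*w^2 + 8*w - 15) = w*(w - 4)*(w - 1)*(w^3 - 7*w^2 + 7*w + 15) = w*(w - 4)*(w - 3)*(w - 1)*(w^2 - 4*w - 5) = w*(w - 5)*(w - 4)*(w - 3)*(w - 1)*(w + 1)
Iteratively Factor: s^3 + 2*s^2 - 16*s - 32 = (s + 2)*(s^2 - 16) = (s + 2)*(s + 4)*(s - 4)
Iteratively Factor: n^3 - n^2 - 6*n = (n)*(n^2 - n - 6) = n*(n - 3)*(n + 2)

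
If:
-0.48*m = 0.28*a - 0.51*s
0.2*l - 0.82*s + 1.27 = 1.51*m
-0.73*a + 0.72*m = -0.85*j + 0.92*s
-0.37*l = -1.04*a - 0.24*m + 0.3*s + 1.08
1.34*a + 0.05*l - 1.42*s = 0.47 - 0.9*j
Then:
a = 0.49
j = 0.77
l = -1.79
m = 0.30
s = 0.55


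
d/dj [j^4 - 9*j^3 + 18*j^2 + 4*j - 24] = 4*j^3 - 27*j^2 + 36*j + 4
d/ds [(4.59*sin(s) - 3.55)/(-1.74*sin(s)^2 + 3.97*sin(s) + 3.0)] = (7.9866*sin(s)^2 - 12.354*sin(s) + 27.8635)*cos(s)/(3.0276*sin(s)^4 - 13.8156*sin(s)^3 + 5.3209*sin(s)^2 + 23.82*sin(s) + 9.0)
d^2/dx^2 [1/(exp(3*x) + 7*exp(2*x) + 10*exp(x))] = (-(exp(2*x) + 7*exp(x) + 10)*(9*exp(2*x) + 28*exp(x) + 10) + 2*(3*exp(2*x) + 14*exp(x) + 10)^2)*exp(-x)/(exp(2*x) + 7*exp(x) + 10)^3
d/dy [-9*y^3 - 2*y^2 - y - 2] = -27*y^2 - 4*y - 1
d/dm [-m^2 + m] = 1 - 2*m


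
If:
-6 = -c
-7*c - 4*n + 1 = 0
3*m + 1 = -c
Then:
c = 6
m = -7/3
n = -41/4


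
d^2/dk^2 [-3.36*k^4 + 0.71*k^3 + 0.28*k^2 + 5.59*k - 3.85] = -40.32*k^2 + 4.26*k + 0.56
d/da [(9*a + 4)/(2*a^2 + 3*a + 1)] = (18*a^2 + 27*a - (4*a + 3)*(9*a + 4) + 9)/(2*a^2 + 3*a + 1)^2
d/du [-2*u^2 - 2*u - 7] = -4*u - 2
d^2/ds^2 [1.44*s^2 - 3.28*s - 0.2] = 2.88000000000000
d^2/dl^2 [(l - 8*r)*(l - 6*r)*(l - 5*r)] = 6*l - 38*r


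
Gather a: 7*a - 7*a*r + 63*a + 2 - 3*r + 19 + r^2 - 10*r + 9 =a*(70 - 7*r) + r^2 - 13*r + 30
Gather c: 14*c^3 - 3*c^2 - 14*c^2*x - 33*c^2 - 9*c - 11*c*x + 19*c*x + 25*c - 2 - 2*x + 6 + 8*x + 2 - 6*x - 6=14*c^3 + c^2*(-14*x - 36) + c*(8*x + 16)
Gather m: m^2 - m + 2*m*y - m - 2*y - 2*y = m^2 + m*(2*y - 2) - 4*y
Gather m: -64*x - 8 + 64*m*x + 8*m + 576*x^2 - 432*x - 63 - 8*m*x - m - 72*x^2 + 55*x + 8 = m*(56*x + 7) + 504*x^2 - 441*x - 63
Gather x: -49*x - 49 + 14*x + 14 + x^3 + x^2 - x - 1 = x^3 + x^2 - 36*x - 36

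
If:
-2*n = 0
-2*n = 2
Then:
No Solution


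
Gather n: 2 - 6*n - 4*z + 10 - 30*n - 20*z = -36*n - 24*z + 12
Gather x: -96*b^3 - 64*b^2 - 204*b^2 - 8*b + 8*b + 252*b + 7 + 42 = -96*b^3 - 268*b^2 + 252*b + 49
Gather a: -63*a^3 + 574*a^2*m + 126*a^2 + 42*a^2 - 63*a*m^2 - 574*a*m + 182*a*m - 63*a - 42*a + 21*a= -63*a^3 + a^2*(574*m + 168) + a*(-63*m^2 - 392*m - 84)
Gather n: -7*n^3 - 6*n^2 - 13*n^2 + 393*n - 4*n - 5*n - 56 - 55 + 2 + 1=-7*n^3 - 19*n^2 + 384*n - 108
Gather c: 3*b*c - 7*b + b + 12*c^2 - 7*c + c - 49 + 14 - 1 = -6*b + 12*c^2 + c*(3*b - 6) - 36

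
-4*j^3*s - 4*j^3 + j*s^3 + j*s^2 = (-2*j + s)*(2*j + s)*(j*s + j)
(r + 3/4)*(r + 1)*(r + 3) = r^3 + 19*r^2/4 + 6*r + 9/4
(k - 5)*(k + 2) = k^2 - 3*k - 10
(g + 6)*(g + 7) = g^2 + 13*g + 42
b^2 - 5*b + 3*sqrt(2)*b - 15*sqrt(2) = (b - 5)*(b + 3*sqrt(2))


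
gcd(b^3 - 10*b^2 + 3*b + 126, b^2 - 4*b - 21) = b^2 - 4*b - 21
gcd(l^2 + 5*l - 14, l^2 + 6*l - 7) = l + 7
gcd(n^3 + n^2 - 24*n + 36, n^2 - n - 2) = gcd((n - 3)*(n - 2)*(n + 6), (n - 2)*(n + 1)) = n - 2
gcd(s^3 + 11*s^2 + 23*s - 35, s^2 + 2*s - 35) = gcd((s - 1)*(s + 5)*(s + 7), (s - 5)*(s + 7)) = s + 7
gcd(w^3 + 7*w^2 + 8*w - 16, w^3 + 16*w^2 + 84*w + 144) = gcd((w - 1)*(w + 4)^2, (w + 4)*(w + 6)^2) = w + 4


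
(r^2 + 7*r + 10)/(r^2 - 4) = (r + 5)/(r - 2)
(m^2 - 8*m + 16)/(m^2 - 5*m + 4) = (m - 4)/(m - 1)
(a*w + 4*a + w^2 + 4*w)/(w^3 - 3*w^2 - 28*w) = (a + w)/(w*(w - 7))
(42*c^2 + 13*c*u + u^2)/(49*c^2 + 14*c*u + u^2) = (6*c + u)/(7*c + u)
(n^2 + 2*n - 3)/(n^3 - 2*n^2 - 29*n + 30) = (n + 3)/(n^2 - n - 30)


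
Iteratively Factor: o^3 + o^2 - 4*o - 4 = (o + 1)*(o^2 - 4) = (o + 1)*(o + 2)*(o - 2)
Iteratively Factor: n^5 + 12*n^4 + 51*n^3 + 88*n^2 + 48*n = (n + 4)*(n^4 + 8*n^3 + 19*n^2 + 12*n) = (n + 4)^2*(n^3 + 4*n^2 + 3*n) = (n + 1)*(n + 4)^2*(n^2 + 3*n) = n*(n + 1)*(n + 4)^2*(n + 3)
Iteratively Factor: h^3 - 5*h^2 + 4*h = (h - 1)*(h^2 - 4*h) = h*(h - 1)*(h - 4)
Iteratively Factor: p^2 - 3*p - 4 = (p - 4)*(p + 1)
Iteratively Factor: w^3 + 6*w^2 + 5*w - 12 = (w - 1)*(w^2 + 7*w + 12) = (w - 1)*(w + 3)*(w + 4)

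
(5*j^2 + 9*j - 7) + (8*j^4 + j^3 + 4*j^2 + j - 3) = 8*j^4 + j^3 + 9*j^2 + 10*j - 10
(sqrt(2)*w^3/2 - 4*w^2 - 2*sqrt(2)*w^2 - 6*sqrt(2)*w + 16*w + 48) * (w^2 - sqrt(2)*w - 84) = sqrt(2)*w^5/2 - 5*w^4 - 2*sqrt(2)*w^4 - 44*sqrt(2)*w^3 + 20*w^3 + 152*sqrt(2)*w^2 + 396*w^2 - 1344*w + 456*sqrt(2)*w - 4032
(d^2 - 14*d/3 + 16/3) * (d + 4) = d^3 - 2*d^2/3 - 40*d/3 + 64/3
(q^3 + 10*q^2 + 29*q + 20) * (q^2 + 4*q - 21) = q^5 + 14*q^4 + 48*q^3 - 74*q^2 - 529*q - 420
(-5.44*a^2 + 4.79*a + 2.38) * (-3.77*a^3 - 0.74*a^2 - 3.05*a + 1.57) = 20.5088*a^5 - 14.0327*a^4 + 4.0748*a^3 - 24.9115*a^2 + 0.261300000000001*a + 3.7366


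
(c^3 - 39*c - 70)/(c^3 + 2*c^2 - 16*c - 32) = (c^2 - 2*c - 35)/(c^2 - 16)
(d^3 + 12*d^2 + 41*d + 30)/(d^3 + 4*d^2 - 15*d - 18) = (d + 5)/(d - 3)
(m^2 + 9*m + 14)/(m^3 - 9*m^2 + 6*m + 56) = (m + 7)/(m^2 - 11*m + 28)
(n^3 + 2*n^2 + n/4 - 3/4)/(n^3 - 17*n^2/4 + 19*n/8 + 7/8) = 2*(4*n^3 + 8*n^2 + n - 3)/(8*n^3 - 34*n^2 + 19*n + 7)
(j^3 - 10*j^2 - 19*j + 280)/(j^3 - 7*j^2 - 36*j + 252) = (j^2 - 3*j - 40)/(j^2 - 36)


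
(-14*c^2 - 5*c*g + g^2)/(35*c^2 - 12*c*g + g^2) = (-2*c - g)/(5*c - g)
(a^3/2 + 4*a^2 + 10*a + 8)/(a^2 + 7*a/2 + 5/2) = (a^3 + 8*a^2 + 20*a + 16)/(2*a^2 + 7*a + 5)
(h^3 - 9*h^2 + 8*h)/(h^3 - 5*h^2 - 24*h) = (h - 1)/(h + 3)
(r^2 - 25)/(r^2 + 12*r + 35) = (r - 5)/(r + 7)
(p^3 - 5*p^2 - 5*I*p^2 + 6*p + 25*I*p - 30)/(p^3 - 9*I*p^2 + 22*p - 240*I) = (p^2 + p*(-5 + I) - 5*I)/(p^2 - 3*I*p + 40)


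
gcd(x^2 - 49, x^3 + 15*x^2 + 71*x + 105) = x + 7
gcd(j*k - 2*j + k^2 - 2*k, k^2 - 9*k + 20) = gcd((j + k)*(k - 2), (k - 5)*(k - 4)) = 1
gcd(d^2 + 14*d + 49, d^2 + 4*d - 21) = d + 7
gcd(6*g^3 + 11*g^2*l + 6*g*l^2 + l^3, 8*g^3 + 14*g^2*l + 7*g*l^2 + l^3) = 2*g^2 + 3*g*l + l^2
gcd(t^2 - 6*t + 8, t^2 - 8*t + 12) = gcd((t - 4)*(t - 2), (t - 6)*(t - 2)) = t - 2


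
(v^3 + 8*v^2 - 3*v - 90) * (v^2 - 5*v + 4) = v^5 + 3*v^4 - 39*v^3 - 43*v^2 + 438*v - 360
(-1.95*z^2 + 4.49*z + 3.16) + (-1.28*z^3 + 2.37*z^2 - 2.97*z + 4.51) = -1.28*z^3 + 0.42*z^2 + 1.52*z + 7.67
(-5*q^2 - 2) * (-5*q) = 25*q^3 + 10*q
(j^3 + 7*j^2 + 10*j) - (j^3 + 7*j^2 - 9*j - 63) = 19*j + 63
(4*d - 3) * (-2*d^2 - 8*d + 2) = -8*d^3 - 26*d^2 + 32*d - 6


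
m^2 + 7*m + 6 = (m + 1)*(m + 6)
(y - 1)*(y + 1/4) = y^2 - 3*y/4 - 1/4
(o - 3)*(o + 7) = o^2 + 4*o - 21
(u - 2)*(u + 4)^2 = u^3 + 6*u^2 - 32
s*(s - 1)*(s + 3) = s^3 + 2*s^2 - 3*s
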